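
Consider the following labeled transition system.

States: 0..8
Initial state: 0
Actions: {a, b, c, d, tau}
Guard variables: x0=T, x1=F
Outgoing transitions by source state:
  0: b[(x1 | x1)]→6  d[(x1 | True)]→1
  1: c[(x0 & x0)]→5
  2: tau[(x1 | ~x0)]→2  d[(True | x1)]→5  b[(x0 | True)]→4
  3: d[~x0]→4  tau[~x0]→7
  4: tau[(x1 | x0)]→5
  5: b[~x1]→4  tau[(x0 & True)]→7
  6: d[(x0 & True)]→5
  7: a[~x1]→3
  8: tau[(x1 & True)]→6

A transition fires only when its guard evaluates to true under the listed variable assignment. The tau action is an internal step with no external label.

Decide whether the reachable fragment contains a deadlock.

Answer: DEADLOCK at state 3

Working:
Reachable = {0,1,3,4,5,7}
  0: d→1  [1 exit(s)]
  1: c→5  [1 exit(s)]
  3: ∅  [deadlock]
  4: tau→5  [1 exit(s)]
  5: b→4  tau→7  [2 exit(s)]
  7: a→3  [1 exit(s)]
trace reaching 3: d·c·tau·a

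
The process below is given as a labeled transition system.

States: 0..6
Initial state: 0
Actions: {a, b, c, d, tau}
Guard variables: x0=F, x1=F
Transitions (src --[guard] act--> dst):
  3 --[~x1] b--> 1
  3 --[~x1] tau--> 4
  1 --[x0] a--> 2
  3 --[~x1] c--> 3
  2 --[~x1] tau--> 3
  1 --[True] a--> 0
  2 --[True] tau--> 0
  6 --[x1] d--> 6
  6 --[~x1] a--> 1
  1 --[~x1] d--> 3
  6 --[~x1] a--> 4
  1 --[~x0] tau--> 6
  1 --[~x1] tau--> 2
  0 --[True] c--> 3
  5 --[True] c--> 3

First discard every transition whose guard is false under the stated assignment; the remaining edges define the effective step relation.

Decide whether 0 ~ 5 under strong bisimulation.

Answer: BISIMILAR

Working:
Refine partition for ~:
  π0 = {{0,1,2,3,4,5,6}}
  π1 = {{0,5},{1},{2},{3},{4},{6}}
Fixed point at round 2; 6 class(es).
0∈{0,5}, 5∈{0,5}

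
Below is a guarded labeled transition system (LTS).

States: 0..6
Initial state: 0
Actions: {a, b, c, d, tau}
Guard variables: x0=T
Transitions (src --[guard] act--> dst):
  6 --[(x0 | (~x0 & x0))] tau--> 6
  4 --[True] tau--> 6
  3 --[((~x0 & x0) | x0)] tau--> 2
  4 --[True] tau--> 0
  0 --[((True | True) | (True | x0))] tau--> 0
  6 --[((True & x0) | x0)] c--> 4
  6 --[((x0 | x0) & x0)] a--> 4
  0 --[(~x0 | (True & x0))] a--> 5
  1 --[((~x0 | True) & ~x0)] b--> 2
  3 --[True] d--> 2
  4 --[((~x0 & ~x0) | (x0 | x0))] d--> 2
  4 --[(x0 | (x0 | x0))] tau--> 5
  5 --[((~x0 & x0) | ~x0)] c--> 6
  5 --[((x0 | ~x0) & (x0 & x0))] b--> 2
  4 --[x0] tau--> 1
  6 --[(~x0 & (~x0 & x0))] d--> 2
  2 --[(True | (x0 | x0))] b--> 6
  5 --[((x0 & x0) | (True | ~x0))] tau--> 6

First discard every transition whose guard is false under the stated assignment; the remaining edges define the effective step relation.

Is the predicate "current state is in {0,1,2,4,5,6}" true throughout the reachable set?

Answer: INVARIANT HOLDS

Analysis:
Allowed set {0,1,2,4,5,6}
Reachable = {0,1,2,4,5,6}
  0: safe
  1: safe
  2: safe
  4: safe
  5: safe
  6: safe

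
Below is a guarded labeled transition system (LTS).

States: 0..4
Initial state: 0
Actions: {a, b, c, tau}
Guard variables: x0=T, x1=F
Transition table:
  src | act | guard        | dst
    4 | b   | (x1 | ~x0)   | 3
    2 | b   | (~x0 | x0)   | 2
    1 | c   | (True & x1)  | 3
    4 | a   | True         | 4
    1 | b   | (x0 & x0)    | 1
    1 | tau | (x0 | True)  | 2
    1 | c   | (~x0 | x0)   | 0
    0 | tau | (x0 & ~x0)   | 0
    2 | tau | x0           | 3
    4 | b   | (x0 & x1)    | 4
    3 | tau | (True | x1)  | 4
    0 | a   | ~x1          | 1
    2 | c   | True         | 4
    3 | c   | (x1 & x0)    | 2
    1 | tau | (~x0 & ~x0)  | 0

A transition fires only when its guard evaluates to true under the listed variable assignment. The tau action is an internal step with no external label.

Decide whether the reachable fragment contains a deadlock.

R = {0,1,2,3,4}
  0: a→1  [1 exit(s)]
  1: b→1  c→0  tau→2  [3 exit(s)]
  2: b→2  c→4  tau→3  [3 exit(s)]
  3: tau→4  [1 exit(s)]
  4: a→4  [1 exit(s)]

Answer: DEADLOCK-FREE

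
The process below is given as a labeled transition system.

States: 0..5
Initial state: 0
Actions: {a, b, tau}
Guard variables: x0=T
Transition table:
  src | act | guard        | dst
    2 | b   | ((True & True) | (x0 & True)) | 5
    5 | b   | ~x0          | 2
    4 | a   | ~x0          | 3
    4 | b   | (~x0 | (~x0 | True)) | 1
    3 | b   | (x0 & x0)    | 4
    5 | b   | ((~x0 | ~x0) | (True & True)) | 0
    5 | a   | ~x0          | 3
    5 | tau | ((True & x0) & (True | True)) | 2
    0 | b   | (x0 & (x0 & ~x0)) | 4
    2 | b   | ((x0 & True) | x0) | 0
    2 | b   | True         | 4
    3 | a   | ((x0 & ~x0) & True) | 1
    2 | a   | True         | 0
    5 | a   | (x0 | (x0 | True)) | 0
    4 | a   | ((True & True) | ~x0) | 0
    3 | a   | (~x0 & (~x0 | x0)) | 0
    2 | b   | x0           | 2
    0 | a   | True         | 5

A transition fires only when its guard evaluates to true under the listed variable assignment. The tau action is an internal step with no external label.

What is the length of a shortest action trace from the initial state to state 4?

Breadth-first toward 4:
  L0 = {0}
  L1 = {5}
  L2 = {2}
  L3 = {4}
4 enters at depth 3; path a·tau·b

Answer: 3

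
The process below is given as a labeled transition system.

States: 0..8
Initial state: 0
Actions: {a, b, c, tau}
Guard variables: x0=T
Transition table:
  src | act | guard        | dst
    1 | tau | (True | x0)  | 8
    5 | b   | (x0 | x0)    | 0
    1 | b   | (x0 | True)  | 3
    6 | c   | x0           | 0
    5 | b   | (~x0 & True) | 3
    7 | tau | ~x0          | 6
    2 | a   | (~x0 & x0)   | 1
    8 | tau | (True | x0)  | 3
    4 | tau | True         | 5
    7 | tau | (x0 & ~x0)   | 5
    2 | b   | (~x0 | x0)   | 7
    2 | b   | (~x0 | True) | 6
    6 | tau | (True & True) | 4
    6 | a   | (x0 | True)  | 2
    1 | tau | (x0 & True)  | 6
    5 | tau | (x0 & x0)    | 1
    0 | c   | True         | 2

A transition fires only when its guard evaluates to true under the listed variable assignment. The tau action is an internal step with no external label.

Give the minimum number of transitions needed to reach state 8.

BFS to 8:
  Layer 0: {0}
  Layer 1: {2}
  Layer 2: {6,7}
  Layer 3: {4}
  Layer 4: {5}
  Layer 5: {1}
  Layer 6: {3,8}
8 enters at depth 6; path c·b·tau·tau·tau·tau

Answer: 6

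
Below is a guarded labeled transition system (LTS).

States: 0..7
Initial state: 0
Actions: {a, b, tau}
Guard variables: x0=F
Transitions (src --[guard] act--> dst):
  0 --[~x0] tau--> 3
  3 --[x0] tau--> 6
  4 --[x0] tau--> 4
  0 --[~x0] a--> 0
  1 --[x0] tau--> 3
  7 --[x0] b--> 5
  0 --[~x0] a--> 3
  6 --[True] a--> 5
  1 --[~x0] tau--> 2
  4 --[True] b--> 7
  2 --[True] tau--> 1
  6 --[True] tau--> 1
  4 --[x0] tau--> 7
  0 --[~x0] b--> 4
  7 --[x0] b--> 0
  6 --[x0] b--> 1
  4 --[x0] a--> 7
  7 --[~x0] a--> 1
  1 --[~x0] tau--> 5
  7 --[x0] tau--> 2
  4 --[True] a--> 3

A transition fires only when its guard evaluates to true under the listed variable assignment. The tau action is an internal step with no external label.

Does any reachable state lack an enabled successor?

Reach set: {0,1,2,3,4,5,7}
  0: a→0  a→3  b→4  tau→3  [4 out]
  1: tau→2  tau→5  [2 out]
  2: tau→1  [1 out]
  3: ∅  [deadlock]
  4: a→3  b→7  [2 out]
  5: ∅  [deadlock]
  7: a→1  [1 out]
witness 3: tau

Answer: DEADLOCK at state 3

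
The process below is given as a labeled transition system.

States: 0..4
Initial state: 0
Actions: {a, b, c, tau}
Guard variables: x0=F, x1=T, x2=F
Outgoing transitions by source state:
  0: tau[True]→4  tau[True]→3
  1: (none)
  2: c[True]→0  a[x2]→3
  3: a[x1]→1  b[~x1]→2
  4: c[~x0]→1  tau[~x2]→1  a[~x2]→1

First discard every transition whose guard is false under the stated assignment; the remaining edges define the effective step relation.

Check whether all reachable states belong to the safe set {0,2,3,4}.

Answer: INVARIANT VIOLATED at state 1

Analysis:
Allowed set {0,2,3,4}
Reachable = {0,1,3,4}
  0: ok
  1: ✗ unsafe
  3: ok
  4: ok
witness against invariant: tau·a → 1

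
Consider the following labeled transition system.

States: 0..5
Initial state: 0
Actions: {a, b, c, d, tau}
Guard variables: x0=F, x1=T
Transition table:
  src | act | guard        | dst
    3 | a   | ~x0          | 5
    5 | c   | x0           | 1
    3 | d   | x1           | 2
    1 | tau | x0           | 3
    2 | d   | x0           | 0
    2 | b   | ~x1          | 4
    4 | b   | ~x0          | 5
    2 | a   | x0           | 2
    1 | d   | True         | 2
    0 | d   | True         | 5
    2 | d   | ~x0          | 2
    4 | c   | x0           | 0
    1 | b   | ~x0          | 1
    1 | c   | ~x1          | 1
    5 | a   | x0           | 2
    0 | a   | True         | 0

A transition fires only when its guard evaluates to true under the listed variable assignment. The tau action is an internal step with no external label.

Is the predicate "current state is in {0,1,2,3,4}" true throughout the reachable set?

Answer: INVARIANT VIOLATED at state 5

Trace:
Safe = {0,1,2,3,4}
Reachable = {0,5}
  0: ✓
  5: VIOLATES
counterexample path to 5: d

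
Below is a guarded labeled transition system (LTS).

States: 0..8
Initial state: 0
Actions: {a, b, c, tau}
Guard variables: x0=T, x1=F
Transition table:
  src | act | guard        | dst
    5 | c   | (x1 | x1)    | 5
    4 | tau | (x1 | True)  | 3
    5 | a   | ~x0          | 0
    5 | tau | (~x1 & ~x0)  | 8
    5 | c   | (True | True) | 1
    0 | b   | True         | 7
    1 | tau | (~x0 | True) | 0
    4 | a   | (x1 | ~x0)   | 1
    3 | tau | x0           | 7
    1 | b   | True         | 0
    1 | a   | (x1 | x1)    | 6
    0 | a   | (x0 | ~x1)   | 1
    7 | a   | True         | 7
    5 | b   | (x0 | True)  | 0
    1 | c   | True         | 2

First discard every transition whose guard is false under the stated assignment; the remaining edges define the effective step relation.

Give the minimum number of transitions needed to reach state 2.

Breadth-first toward 2:
  Layer 0: {0}
  Layer 1: {1,7}
  Layer 2: {2}
first hit 2 at d=2 via a·c

Answer: 2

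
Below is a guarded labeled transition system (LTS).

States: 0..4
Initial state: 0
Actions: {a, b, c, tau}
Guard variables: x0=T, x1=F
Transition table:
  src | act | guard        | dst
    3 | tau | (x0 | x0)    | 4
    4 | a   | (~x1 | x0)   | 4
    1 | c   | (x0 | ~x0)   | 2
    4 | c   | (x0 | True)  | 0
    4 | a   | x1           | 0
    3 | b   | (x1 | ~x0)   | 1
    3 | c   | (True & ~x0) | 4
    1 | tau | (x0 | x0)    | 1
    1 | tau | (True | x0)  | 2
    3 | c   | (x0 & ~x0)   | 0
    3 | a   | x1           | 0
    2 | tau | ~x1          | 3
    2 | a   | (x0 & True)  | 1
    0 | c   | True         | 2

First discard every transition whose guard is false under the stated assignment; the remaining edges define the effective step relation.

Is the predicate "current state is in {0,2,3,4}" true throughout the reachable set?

Answer: INVARIANT VIOLATED at state 1

Working:
Safe = {0,2,3,4}
R = {0,1,2,3,4}
  0: ok
  1: VIOLATES
  2: ok
  3: ok
  4: ok
witness against invariant: c·a → 1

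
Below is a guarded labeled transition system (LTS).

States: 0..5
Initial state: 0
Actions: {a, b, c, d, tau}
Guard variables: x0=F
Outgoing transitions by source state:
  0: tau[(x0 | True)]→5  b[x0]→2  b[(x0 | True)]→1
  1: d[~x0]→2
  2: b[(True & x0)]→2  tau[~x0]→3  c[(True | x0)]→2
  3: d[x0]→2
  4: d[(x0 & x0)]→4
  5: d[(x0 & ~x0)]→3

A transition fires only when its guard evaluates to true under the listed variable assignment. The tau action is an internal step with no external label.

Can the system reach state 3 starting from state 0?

Answer: REACHABLE

Trace:
5 transition(s) survive guard evaluation.
Layer 0: {0}
Layer 1: {1,5}  cumulative {0,1,5}
Layer 2: {2}  cumulative {0,1,2,5}
Layer 3: {3}  cumulative {0,1,2,3,5}
Reach set: {0,1,2,3,5}
Path to 3: b·d·tau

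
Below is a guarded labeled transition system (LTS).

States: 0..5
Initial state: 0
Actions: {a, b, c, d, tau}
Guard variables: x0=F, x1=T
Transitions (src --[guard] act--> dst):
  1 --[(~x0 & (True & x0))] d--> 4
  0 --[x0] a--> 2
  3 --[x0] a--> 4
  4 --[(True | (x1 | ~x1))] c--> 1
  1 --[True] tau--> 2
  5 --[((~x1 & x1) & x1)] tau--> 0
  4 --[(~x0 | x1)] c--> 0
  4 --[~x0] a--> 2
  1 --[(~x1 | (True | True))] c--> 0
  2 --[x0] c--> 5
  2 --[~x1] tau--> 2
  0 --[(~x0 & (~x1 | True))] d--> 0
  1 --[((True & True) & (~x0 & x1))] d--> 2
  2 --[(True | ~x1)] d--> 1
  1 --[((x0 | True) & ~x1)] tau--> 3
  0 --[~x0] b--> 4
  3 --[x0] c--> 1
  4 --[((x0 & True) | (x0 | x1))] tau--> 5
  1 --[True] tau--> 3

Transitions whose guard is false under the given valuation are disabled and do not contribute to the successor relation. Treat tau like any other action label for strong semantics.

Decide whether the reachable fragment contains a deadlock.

Reachable = {0,1,2,3,4,5}
  0: b→4  d→0  [2 out]
  1: c→0  d→2  tau→2  tau→3  [4 out]
  2: d→1  [1 out]
  3: ∅  [STUCK]
  4: a→2  c→0  c→1  tau→5  [4 out]
  5: ∅  [STUCK]
witness 3: b·c·tau

Answer: DEADLOCK at state 3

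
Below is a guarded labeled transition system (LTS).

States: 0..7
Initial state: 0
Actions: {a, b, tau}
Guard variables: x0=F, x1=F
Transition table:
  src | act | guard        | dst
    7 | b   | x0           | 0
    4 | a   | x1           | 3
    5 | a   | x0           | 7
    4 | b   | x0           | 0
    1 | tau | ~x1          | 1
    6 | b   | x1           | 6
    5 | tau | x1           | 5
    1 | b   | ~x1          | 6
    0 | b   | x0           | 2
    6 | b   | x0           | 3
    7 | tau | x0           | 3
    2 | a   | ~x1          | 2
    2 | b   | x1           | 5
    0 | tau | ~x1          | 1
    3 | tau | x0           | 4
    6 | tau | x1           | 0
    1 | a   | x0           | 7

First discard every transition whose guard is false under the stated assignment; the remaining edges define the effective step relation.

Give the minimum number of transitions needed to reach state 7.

Layered search for 7:
  L0 = {0}
  L1 = {1}
  L2 = {6}
7 never appears.

Answer: UNREACHABLE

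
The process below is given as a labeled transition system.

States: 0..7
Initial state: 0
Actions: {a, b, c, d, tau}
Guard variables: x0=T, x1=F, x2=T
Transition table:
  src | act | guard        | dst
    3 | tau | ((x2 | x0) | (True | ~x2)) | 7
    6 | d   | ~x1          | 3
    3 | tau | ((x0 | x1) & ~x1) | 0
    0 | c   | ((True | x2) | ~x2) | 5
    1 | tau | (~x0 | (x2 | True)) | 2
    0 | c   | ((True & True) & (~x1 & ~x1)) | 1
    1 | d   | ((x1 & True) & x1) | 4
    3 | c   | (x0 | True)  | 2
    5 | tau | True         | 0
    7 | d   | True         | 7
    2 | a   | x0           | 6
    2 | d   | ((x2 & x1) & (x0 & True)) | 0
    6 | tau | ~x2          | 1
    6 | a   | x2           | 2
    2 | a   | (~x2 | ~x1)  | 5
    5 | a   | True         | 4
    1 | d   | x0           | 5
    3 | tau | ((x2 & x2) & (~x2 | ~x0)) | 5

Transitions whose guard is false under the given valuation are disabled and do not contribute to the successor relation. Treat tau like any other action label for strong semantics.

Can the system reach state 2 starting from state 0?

Answer: REACHABLE

Working:
14 transition(s) survive guard evaluation.
depth 0: {0}
depth 1: {1,5}  total {0,1,5}
depth 2: {2,4}  total {0,1,2,4,5}
depth 3: {6}  total {0,1,2,4,5,6}
depth 4: {3}  total {0,1,2,3,4,5,6}
depth 5: {7}  total {0,1,2,3,4,5,6,7}
Reach set: {0,1,2,3,4,5,6,7}
Path to 2: c·tau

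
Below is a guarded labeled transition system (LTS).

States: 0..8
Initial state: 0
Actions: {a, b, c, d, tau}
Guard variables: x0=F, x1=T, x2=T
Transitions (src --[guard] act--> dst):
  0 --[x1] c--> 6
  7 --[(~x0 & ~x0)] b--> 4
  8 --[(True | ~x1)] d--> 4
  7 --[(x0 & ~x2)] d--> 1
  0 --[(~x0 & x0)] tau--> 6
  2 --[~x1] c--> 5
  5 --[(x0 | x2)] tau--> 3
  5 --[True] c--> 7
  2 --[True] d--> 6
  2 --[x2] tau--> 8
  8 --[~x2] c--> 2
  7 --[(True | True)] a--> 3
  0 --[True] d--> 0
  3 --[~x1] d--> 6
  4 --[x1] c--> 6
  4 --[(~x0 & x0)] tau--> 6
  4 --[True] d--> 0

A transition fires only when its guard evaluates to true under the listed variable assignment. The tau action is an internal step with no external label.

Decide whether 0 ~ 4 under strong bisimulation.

Answer: BISIMILAR

Trace:
Compute ~ classes (split until stable):
  P[0] = {{0,1,2,3,4,5,6,7,8}}
  P[1] = {{0,4},{1,3,6},{2},{5},{7},{8}}
stable after 2 split(s): 6 block(s)
[0]={0,4}  [4]={0,4}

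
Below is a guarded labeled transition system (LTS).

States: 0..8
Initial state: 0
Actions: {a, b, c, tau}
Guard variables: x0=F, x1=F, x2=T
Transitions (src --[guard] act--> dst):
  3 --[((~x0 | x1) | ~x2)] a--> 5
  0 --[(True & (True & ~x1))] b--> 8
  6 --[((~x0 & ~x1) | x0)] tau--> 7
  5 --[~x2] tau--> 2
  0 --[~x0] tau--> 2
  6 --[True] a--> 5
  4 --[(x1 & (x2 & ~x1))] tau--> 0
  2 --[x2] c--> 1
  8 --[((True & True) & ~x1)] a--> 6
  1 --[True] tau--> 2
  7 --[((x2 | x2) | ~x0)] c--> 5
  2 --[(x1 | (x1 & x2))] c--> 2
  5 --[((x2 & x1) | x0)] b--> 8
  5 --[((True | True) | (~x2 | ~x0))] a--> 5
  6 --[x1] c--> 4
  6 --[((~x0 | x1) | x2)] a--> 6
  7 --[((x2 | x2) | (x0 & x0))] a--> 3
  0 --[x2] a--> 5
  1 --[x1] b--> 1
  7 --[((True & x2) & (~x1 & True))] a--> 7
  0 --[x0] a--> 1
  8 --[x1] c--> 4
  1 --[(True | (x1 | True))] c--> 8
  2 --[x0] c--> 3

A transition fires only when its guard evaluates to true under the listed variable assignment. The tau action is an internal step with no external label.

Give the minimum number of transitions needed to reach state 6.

Breadth-first toward 6:
  Layer 0: {0}
  Layer 1: {2,5,8}
  Layer 2: {1,6}
depth(6)=2, e.g. b·a

Answer: 2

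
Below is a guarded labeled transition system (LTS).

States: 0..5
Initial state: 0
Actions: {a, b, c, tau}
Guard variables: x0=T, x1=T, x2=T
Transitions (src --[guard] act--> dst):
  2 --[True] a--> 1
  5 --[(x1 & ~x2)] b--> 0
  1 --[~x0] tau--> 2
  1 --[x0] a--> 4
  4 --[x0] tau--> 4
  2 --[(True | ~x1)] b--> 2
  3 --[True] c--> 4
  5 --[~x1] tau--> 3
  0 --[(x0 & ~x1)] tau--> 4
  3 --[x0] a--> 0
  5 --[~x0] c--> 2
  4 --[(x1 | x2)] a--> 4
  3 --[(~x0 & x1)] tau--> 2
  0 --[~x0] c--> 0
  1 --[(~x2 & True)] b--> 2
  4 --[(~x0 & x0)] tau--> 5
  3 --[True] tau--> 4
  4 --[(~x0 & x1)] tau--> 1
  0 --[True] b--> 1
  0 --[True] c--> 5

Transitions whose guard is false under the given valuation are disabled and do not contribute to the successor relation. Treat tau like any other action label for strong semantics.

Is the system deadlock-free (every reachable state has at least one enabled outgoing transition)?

Reachable = {0,1,4,5}
  0: b→1  c→5  [deg 2]
  1: a→4  [deg 1]
  4: a→4  tau→4  [deg 2]
  5: ∅  [deadlock]
Path to 5: c

Answer: DEADLOCK at state 5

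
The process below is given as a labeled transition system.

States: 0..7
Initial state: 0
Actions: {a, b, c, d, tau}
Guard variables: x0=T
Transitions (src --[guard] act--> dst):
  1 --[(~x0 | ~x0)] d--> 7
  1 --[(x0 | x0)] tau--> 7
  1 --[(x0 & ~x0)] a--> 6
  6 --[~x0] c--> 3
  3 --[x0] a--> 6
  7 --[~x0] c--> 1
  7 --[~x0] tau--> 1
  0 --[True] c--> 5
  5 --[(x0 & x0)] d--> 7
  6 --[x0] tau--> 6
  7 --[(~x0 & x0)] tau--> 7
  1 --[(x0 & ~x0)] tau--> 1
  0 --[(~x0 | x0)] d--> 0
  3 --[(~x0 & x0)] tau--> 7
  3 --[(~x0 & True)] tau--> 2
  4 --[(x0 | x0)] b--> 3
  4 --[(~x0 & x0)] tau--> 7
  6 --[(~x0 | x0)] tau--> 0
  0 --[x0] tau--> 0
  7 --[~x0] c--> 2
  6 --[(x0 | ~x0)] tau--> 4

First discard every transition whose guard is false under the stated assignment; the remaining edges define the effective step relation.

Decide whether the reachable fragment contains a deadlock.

Reachable = {0,5,7}
  0: c→5  d→0  tau→0  [3 out]
  5: d→7  [1 out]
  7: ∅  [STUCK]
trace reaching 7: c·d

Answer: DEADLOCK at state 7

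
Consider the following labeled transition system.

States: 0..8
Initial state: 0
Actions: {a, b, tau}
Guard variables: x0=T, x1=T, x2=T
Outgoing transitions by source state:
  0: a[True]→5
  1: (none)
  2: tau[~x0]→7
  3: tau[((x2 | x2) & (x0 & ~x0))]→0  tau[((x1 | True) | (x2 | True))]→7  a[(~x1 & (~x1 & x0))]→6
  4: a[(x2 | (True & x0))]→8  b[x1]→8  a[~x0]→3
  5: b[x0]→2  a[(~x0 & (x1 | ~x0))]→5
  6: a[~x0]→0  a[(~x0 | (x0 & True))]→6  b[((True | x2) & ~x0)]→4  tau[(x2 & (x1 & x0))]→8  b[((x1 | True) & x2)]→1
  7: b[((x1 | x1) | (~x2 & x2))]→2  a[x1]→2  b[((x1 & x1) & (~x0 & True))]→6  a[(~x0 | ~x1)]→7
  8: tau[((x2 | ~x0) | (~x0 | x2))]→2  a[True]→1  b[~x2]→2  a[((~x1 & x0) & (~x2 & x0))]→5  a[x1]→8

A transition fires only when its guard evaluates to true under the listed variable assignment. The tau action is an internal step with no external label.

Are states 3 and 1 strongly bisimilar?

Answer: NOT BISIMILAR

Working:
Bisimulation quotient by refinement:
  round 0: {{0,1,2,3,4,5,6,7,8}}
  round 1: {{0},{1,2},{3},{4,7},{5},{6},{8}}
  round 2: {{0},{1,2},{3},{4},{5},{6},{7},{8}}
8 equivalence class(es) (converged in 3)
[3]={3}  [1]={1,2}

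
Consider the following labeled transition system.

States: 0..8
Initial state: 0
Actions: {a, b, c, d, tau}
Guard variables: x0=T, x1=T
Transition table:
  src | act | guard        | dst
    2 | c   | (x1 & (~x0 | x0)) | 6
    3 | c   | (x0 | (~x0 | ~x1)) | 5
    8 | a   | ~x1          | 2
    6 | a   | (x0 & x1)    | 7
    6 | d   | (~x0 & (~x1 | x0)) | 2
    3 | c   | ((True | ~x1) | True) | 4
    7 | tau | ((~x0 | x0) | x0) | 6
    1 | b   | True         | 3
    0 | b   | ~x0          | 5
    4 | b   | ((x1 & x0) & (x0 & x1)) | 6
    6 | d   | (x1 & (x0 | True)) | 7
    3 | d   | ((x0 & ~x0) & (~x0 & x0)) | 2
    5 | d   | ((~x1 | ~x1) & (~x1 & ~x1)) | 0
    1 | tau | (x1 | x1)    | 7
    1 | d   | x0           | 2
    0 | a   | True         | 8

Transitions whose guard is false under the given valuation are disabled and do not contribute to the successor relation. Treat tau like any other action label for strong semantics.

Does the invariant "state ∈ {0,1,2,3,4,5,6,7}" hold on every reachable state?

Answer: INVARIANT VIOLATED at state 8

Trace:
Allowed set {0,1,2,3,4,5,6,7}
Reach set: {0,8}
  0: ok
  8: outside
counterexample path to 8: a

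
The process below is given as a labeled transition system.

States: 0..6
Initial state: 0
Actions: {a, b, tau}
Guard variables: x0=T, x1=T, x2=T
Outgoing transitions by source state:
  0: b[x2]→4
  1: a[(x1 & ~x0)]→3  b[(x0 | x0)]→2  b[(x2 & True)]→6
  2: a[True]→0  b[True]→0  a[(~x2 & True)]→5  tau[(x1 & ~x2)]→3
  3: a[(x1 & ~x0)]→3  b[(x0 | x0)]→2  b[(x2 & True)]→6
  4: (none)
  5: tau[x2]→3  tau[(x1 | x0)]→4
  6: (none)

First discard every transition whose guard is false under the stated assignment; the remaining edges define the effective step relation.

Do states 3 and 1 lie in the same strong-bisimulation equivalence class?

Answer: BISIMILAR

Trace:
Refine partition for ~:
  π0 = {{0,1,2,3,4,5,6}}
  π1 = {{0,1,3},{2},{4,6},{5}}
  π2 = {{0},{1,3},{2},{4,6},{5}}
5 equivalence class(es) (converged in 3)
3∈{1,3}, 1∈{1,3}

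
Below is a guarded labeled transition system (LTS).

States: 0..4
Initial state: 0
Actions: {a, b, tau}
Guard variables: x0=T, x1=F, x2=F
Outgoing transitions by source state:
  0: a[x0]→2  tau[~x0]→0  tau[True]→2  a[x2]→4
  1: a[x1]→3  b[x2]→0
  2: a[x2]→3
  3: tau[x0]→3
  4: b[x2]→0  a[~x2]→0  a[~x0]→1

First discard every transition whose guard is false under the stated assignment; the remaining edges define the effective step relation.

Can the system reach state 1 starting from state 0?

4 transition(s) survive guard evaluation.
depth 0: {0}
depth 1: {2}  total {0,2}
Reach set: {0,2}

Answer: UNREACHABLE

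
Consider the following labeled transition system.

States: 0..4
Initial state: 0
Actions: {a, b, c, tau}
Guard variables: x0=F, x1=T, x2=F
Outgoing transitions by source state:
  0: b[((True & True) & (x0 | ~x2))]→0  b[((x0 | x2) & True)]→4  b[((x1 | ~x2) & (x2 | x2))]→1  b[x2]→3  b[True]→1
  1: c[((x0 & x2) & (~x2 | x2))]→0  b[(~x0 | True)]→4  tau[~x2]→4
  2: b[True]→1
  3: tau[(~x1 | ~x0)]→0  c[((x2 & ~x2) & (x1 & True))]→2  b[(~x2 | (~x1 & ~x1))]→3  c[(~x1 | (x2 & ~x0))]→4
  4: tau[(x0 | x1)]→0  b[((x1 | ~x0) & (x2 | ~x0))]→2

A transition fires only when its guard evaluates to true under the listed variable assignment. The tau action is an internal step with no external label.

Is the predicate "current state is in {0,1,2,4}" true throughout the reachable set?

Answer: INVARIANT HOLDS

Analysis:
Safe = {0,1,2,4}
R = {0,1,2,4}
  0: ok
  1: ok
  2: ok
  4: ok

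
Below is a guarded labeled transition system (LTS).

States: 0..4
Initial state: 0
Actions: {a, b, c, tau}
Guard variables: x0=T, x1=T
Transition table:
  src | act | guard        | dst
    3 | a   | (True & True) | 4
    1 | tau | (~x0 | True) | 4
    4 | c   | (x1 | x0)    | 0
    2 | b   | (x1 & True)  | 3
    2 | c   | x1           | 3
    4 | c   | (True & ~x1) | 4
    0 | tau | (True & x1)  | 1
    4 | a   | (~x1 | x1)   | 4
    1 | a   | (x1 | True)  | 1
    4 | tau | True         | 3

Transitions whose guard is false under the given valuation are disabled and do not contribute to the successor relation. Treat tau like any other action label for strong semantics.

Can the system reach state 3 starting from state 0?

Guard filter leaves 9 enabled edge(s).
depth 0: {0}
depth 1: {1}  now seen {0,1}
depth 2: {4}  now seen {0,1,4}
depth 3: {3}  now seen {0,1,3,4}
R = {0,1,3,4}
witness 3: tau·tau·tau

Answer: REACHABLE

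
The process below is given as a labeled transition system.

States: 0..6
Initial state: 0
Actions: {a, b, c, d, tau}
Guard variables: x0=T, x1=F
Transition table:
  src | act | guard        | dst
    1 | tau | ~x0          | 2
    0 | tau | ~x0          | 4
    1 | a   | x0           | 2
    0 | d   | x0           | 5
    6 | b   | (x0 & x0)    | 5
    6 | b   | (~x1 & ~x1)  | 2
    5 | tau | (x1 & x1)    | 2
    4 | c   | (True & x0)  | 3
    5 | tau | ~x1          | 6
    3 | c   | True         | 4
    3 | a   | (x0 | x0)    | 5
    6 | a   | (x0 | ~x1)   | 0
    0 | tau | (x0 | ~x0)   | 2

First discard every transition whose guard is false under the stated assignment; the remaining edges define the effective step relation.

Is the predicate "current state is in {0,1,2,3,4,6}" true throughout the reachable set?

Answer: INVARIANT VIOLATED at state 5

Trace:
Allowed set {0,1,2,3,4,6}
R = {0,2,5,6}
  0: ok
  2: ok
  5: VIOLATES
  6: ok
counterexample path to 5: d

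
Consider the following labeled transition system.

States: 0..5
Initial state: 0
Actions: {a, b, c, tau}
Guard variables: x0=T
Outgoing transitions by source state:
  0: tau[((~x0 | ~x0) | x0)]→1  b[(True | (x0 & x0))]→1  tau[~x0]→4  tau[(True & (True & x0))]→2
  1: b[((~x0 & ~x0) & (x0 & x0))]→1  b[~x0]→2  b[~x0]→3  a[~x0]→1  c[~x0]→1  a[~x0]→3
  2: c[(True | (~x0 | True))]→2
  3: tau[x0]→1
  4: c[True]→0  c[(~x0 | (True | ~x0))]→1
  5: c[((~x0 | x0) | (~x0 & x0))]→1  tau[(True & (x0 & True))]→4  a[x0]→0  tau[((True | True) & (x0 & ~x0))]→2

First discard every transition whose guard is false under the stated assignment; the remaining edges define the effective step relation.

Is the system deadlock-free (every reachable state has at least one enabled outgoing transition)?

Reach set: {0,1,2}
  0: b→1  tau→1  tau→2  [deg 3]
  1: ∅  [STUCK]
  2: c→2  [deg 1]
witness 1: tau

Answer: DEADLOCK at state 1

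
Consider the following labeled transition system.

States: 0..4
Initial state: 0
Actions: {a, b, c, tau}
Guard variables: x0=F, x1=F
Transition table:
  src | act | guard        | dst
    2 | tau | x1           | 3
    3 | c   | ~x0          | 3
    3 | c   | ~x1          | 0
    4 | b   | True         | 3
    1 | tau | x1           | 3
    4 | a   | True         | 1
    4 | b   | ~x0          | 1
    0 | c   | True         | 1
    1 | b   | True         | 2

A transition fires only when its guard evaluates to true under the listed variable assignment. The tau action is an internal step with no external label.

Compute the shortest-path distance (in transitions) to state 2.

Breadth-first toward 2:
  Layer 0: {0}
  Layer 1: {1}
  Layer 2: {2}
2 enters at depth 2; path c·b

Answer: 2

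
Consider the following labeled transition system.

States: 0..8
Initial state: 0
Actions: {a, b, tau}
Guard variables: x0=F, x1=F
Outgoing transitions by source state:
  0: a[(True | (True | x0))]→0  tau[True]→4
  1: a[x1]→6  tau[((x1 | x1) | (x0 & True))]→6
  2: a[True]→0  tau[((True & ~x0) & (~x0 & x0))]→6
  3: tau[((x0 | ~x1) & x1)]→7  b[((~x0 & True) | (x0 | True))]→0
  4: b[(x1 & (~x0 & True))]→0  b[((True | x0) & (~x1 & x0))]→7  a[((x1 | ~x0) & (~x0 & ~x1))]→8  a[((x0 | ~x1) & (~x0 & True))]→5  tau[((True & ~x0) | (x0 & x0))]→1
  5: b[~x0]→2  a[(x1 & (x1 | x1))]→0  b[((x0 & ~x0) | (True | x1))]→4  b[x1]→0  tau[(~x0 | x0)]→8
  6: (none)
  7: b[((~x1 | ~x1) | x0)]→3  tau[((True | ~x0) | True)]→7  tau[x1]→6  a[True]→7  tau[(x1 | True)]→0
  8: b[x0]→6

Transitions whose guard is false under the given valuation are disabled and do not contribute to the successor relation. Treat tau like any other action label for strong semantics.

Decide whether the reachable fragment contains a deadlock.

Answer: DEADLOCK at state 1

Trace:
Reach set: {0,1,2,4,5,8}
  0: a→0  tau→4  [deg 2]
  1: ∅  [no exit]
  2: a→0  [deg 1]
  4: a→5  a→8  tau→1  [deg 3]
  5: b→2  b→4  tau→8  [deg 3]
  8: ∅  [no exit]
trace reaching 1: tau·tau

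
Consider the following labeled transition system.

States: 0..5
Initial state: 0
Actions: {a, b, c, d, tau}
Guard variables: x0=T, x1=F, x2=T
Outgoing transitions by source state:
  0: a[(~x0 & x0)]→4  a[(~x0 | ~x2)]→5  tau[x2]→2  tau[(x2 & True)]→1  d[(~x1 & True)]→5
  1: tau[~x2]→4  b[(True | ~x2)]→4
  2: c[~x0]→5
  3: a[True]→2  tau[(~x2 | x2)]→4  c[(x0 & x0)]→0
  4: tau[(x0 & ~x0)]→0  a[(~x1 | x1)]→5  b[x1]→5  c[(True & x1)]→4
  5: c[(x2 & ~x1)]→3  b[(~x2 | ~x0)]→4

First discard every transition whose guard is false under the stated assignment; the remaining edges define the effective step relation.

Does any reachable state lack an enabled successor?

Answer: DEADLOCK at state 2

Analysis:
Reachable = {0,1,2,3,4,5}
  0: d→5  tau→1  tau→2  [3 out]
  1: b→4  [1 out]
  2: ∅  [no exit]
  3: a→2  c→0  tau→4  [3 out]
  4: a→5  [1 out]
  5: c→3  [1 out]
witness 2: tau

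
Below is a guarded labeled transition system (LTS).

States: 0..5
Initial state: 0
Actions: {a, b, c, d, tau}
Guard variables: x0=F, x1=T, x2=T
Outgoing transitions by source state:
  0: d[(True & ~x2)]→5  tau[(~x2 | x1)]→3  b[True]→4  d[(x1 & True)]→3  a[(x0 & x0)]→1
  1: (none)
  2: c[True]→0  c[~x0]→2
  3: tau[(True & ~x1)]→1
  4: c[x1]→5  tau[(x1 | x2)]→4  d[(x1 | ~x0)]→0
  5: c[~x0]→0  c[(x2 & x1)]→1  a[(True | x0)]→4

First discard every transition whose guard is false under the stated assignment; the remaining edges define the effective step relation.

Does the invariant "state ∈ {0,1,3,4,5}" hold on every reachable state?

Answer: INVARIANT HOLDS

Trace:
Allowed set {0,1,3,4,5}
Reach set: {0,1,3,4,5}
  0: ok
  1: ok
  3: ok
  4: ok
  5: ok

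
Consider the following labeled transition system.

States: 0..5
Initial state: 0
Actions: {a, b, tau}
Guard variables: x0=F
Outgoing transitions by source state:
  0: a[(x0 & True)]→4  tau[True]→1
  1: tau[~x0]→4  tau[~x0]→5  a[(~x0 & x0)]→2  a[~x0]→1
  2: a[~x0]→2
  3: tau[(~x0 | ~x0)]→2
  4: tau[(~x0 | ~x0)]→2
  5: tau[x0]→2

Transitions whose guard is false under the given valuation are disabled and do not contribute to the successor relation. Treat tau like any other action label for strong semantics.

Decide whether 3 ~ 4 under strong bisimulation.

Bisimulation quotient by refinement:
  P[0] = {{0,1,2,3,4,5}}
  P[1] = {{0,3,4},{1},{2},{5}}
  P[2] = {{0},{1},{2},{3,4},{5}}
Fixed point at round 3; 5 class(es).
class of 3: {3,4}; class of 4: {3,4}

Answer: BISIMILAR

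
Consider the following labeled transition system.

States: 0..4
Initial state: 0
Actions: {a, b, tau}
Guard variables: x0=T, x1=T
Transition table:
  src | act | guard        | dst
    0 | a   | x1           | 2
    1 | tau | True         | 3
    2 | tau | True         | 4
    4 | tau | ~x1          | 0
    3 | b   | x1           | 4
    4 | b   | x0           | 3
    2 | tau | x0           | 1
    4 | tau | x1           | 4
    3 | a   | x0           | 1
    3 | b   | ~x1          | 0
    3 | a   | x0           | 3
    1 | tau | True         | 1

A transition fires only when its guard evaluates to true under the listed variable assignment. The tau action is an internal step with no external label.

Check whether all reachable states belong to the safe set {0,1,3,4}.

Allowed set {0,1,3,4}
R = {0,1,2,3,4}
  0: ✓
  1: ✓
  2: ✗ unsafe
  3: ✓
  4: ✓
counterexample path to 2: a

Answer: INVARIANT VIOLATED at state 2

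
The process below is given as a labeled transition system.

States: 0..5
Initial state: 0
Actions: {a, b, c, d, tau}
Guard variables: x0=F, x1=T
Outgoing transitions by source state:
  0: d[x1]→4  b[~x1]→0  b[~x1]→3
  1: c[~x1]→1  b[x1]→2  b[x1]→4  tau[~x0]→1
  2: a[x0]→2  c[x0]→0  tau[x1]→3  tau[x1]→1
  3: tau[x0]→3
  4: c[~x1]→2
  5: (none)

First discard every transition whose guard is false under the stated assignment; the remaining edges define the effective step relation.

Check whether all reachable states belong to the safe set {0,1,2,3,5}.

Allowed set {0,1,2,3,5}
Reach set: {0,4}
  0: safe
  4: ✗ unsafe
counterexample path to 4: d

Answer: INVARIANT VIOLATED at state 4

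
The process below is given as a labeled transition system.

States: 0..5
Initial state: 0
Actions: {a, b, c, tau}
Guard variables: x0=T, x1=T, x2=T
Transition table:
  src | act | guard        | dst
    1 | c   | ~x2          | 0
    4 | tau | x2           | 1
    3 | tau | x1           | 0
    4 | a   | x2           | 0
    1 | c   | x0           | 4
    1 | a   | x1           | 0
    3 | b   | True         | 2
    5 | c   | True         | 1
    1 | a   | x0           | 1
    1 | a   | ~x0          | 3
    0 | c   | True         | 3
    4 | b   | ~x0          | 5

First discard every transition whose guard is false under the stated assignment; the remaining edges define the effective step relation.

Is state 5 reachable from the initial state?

After dropping false guards: 9 live edges.
Layer 0: {0}
Layer 1: {3}  total {0,3}
Layer 2: {2}  total {0,2,3}
R = {0,2,3}

Answer: UNREACHABLE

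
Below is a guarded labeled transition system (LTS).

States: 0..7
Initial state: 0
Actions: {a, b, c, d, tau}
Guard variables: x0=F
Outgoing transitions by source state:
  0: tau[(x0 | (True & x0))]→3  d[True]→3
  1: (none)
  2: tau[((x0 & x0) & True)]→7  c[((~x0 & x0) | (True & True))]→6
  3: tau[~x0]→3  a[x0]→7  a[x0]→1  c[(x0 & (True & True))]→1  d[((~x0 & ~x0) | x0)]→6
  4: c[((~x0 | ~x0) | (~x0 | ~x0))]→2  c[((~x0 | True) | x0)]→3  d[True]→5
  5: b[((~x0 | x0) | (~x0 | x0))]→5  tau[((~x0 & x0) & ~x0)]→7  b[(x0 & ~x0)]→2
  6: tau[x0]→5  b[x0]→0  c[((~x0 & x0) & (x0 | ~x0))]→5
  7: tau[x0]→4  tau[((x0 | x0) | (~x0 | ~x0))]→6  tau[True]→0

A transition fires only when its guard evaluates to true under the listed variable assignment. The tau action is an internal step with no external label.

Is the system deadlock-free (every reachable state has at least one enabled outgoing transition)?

Answer: DEADLOCK at state 6

Trace:
Reachable = {0,3,6}
  0: d→3  [1 exit(s)]
  3: d→6  tau→3  [2 exit(s)]
  6: ∅  [no exit]
witness 6: d·d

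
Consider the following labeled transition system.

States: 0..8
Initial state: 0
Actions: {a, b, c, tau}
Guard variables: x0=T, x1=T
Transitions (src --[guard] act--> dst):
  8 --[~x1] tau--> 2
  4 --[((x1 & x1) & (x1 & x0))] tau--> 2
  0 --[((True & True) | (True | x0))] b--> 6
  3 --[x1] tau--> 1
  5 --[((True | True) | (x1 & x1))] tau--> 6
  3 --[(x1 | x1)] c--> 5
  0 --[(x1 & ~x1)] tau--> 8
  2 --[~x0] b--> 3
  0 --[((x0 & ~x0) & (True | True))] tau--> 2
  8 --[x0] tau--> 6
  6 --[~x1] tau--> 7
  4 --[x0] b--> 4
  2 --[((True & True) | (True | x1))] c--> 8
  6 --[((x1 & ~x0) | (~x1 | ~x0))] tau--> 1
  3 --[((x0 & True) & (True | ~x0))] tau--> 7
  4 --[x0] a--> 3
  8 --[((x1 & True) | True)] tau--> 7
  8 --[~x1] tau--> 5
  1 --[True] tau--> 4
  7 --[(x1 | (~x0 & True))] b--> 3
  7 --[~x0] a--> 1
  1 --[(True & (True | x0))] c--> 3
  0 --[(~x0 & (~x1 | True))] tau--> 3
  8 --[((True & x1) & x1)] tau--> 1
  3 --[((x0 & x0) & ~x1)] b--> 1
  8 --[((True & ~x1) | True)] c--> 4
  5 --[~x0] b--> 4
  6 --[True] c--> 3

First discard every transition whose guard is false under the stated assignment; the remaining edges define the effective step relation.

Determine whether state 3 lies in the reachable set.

After dropping false guards: 17 live edges.
Layer 0: {0}
Layer 1: {6}  total {0,6}
Layer 2: {3}  total {0,3,6}
Layer 3: {1,5,7}  total {0,1,3,5,6,7}
Layer 4: {4}  total {0,1,3,4,5,6,7}
Layer 5: {2}  total {0,1,2,3,4,5,6,7}
Layer 6: {8}  total {0,1,2,3,4,5,6,7,8}
Reach set: {0,1,2,3,4,5,6,7,8}
Path to 3: b·c

Answer: REACHABLE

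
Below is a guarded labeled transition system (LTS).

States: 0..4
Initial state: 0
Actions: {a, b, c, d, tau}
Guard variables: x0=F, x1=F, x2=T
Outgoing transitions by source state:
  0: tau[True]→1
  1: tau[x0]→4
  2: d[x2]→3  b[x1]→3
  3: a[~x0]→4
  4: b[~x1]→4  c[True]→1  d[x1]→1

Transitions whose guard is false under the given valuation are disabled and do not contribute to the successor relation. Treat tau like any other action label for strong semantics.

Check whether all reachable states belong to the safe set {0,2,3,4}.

Allowed set {0,2,3,4}
Reachable = {0,1}
  0: ok
  1: outside
counterexample path to 1: tau

Answer: INVARIANT VIOLATED at state 1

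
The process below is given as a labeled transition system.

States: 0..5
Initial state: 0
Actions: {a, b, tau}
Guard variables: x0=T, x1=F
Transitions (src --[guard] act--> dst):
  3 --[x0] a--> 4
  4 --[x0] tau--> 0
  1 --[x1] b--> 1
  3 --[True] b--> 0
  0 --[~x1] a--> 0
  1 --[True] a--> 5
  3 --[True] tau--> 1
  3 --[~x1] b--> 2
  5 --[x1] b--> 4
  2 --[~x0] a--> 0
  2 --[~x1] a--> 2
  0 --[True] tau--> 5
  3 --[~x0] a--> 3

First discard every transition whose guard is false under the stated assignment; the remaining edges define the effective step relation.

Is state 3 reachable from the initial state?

After dropping false guards: 9 live edges.
Layer 0: {0}
Layer 1: {5}  cumulative {0,5}
Reachable = {0,5}

Answer: UNREACHABLE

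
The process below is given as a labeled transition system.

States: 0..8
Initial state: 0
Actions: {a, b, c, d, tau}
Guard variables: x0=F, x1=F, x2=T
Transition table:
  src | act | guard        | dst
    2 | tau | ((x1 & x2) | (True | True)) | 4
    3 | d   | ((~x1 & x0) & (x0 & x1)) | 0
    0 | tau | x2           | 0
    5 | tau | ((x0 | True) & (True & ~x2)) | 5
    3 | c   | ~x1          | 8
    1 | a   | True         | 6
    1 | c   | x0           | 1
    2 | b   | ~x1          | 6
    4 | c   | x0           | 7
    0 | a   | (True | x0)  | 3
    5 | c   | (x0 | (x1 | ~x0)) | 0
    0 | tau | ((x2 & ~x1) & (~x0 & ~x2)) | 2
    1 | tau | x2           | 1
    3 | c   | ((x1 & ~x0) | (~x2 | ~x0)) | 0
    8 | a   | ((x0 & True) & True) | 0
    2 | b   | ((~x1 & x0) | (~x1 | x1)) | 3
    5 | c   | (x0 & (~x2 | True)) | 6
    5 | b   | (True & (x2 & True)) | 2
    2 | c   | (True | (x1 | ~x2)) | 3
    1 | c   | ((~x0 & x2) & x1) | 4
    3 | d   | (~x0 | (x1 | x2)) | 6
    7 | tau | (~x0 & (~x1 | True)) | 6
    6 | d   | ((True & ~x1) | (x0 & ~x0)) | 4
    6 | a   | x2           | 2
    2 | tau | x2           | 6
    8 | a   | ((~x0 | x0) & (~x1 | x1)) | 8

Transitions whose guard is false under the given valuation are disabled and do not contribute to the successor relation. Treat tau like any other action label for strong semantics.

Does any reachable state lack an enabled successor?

Reachable = {0,2,3,4,6,8}
  0: a→3  tau→0  [2 out]
  2: b→3  b→6  c→3  tau→4  tau→6  [5 out]
  3: c→0  c→8  d→6  [3 out]
  4: ∅  [no exit]
  6: a→2  d→4  [2 out]
  8: a→8  [1 out]
trace reaching 4: a·d·d

Answer: DEADLOCK at state 4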